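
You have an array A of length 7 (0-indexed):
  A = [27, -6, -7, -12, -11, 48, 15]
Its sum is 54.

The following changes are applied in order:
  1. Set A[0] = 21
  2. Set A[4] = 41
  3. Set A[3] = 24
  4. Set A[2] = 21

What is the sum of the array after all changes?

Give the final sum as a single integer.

Answer: 164

Derivation:
Initial sum: 54
Change 1: A[0] 27 -> 21, delta = -6, sum = 48
Change 2: A[4] -11 -> 41, delta = 52, sum = 100
Change 3: A[3] -12 -> 24, delta = 36, sum = 136
Change 4: A[2] -7 -> 21, delta = 28, sum = 164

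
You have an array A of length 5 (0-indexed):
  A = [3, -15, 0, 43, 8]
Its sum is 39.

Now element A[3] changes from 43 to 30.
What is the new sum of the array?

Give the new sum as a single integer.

Answer: 26

Derivation:
Old value at index 3: 43
New value at index 3: 30
Delta = 30 - 43 = -13
New sum = old_sum + delta = 39 + (-13) = 26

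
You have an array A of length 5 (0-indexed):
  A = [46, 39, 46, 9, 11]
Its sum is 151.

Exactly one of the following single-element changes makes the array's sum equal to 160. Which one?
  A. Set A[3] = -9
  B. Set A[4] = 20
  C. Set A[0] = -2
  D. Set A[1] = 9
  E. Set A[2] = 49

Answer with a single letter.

Option A: A[3] 9->-9, delta=-18, new_sum=151+(-18)=133
Option B: A[4] 11->20, delta=9, new_sum=151+(9)=160 <-- matches target
Option C: A[0] 46->-2, delta=-48, new_sum=151+(-48)=103
Option D: A[1] 39->9, delta=-30, new_sum=151+(-30)=121
Option E: A[2] 46->49, delta=3, new_sum=151+(3)=154

Answer: B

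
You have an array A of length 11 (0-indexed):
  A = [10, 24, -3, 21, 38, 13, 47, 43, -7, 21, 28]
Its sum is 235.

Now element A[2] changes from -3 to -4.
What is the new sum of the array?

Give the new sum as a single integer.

Answer: 234

Derivation:
Old value at index 2: -3
New value at index 2: -4
Delta = -4 - -3 = -1
New sum = old_sum + delta = 235 + (-1) = 234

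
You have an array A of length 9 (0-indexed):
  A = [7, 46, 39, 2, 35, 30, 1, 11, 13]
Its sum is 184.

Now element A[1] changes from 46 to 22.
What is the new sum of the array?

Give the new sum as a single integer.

Old value at index 1: 46
New value at index 1: 22
Delta = 22 - 46 = -24
New sum = old_sum + delta = 184 + (-24) = 160

Answer: 160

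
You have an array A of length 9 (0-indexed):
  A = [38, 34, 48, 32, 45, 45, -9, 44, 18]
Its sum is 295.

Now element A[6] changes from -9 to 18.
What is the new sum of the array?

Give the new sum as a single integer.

Answer: 322

Derivation:
Old value at index 6: -9
New value at index 6: 18
Delta = 18 - -9 = 27
New sum = old_sum + delta = 295 + (27) = 322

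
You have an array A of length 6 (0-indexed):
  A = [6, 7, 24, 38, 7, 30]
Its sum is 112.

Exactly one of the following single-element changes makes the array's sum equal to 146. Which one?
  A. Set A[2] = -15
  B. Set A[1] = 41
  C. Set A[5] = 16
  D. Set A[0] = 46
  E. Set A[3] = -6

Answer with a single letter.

Option A: A[2] 24->-15, delta=-39, new_sum=112+(-39)=73
Option B: A[1] 7->41, delta=34, new_sum=112+(34)=146 <-- matches target
Option C: A[5] 30->16, delta=-14, new_sum=112+(-14)=98
Option D: A[0] 6->46, delta=40, new_sum=112+(40)=152
Option E: A[3] 38->-6, delta=-44, new_sum=112+(-44)=68

Answer: B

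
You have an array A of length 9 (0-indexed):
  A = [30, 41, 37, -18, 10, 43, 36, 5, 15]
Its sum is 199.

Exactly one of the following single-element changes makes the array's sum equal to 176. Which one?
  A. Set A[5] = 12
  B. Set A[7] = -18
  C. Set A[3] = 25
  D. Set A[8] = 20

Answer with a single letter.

Answer: B

Derivation:
Option A: A[5] 43->12, delta=-31, new_sum=199+(-31)=168
Option B: A[7] 5->-18, delta=-23, new_sum=199+(-23)=176 <-- matches target
Option C: A[3] -18->25, delta=43, new_sum=199+(43)=242
Option D: A[8] 15->20, delta=5, new_sum=199+(5)=204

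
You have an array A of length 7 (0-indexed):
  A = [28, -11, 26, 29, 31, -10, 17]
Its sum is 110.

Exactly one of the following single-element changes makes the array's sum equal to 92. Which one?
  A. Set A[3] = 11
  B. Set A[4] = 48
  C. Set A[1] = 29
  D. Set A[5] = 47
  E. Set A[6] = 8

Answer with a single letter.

Answer: A

Derivation:
Option A: A[3] 29->11, delta=-18, new_sum=110+(-18)=92 <-- matches target
Option B: A[4] 31->48, delta=17, new_sum=110+(17)=127
Option C: A[1] -11->29, delta=40, new_sum=110+(40)=150
Option D: A[5] -10->47, delta=57, new_sum=110+(57)=167
Option E: A[6] 17->8, delta=-9, new_sum=110+(-9)=101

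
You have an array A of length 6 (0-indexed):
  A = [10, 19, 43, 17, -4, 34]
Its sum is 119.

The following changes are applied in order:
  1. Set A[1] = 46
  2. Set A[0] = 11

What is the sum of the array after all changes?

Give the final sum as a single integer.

Initial sum: 119
Change 1: A[1] 19 -> 46, delta = 27, sum = 146
Change 2: A[0] 10 -> 11, delta = 1, sum = 147

Answer: 147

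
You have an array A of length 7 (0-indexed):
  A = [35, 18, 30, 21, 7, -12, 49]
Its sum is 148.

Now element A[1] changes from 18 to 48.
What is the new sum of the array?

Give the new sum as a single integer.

Old value at index 1: 18
New value at index 1: 48
Delta = 48 - 18 = 30
New sum = old_sum + delta = 148 + (30) = 178

Answer: 178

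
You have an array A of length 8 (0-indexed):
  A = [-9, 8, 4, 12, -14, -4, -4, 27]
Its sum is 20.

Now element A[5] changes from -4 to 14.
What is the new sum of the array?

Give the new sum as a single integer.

Old value at index 5: -4
New value at index 5: 14
Delta = 14 - -4 = 18
New sum = old_sum + delta = 20 + (18) = 38

Answer: 38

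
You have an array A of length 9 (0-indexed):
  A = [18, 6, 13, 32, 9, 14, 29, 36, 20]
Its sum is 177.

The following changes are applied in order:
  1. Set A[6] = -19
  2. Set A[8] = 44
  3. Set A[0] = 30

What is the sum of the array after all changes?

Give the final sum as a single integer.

Initial sum: 177
Change 1: A[6] 29 -> -19, delta = -48, sum = 129
Change 2: A[8] 20 -> 44, delta = 24, sum = 153
Change 3: A[0] 18 -> 30, delta = 12, sum = 165

Answer: 165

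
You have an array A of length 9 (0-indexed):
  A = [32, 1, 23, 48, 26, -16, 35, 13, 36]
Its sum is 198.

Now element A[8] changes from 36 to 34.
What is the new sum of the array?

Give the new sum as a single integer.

Old value at index 8: 36
New value at index 8: 34
Delta = 34 - 36 = -2
New sum = old_sum + delta = 198 + (-2) = 196

Answer: 196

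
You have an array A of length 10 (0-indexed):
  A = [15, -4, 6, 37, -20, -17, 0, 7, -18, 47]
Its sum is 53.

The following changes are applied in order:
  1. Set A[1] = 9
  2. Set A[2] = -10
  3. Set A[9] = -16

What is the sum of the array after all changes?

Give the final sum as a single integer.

Answer: -13

Derivation:
Initial sum: 53
Change 1: A[1] -4 -> 9, delta = 13, sum = 66
Change 2: A[2] 6 -> -10, delta = -16, sum = 50
Change 3: A[9] 47 -> -16, delta = -63, sum = -13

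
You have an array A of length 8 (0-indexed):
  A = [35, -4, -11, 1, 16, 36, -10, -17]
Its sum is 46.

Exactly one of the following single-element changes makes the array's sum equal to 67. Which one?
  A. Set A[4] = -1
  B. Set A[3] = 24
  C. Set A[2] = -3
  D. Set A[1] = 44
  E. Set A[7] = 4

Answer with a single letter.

Option A: A[4] 16->-1, delta=-17, new_sum=46+(-17)=29
Option B: A[3] 1->24, delta=23, new_sum=46+(23)=69
Option C: A[2] -11->-3, delta=8, new_sum=46+(8)=54
Option D: A[1] -4->44, delta=48, new_sum=46+(48)=94
Option E: A[7] -17->4, delta=21, new_sum=46+(21)=67 <-- matches target

Answer: E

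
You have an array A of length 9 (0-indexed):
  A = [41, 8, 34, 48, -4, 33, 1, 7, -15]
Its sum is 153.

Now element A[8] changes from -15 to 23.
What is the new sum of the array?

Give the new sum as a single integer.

Old value at index 8: -15
New value at index 8: 23
Delta = 23 - -15 = 38
New sum = old_sum + delta = 153 + (38) = 191

Answer: 191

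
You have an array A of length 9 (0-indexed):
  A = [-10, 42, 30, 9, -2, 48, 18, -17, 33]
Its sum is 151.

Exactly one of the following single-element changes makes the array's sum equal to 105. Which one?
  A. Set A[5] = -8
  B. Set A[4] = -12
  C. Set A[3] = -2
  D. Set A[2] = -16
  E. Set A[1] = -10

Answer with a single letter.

Answer: D

Derivation:
Option A: A[5] 48->-8, delta=-56, new_sum=151+(-56)=95
Option B: A[4] -2->-12, delta=-10, new_sum=151+(-10)=141
Option C: A[3] 9->-2, delta=-11, new_sum=151+(-11)=140
Option D: A[2] 30->-16, delta=-46, new_sum=151+(-46)=105 <-- matches target
Option E: A[1] 42->-10, delta=-52, new_sum=151+(-52)=99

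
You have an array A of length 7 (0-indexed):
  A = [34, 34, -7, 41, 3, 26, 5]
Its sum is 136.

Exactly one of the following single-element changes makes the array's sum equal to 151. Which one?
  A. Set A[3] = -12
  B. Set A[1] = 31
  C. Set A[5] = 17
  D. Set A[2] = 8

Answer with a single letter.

Answer: D

Derivation:
Option A: A[3] 41->-12, delta=-53, new_sum=136+(-53)=83
Option B: A[1] 34->31, delta=-3, new_sum=136+(-3)=133
Option C: A[5] 26->17, delta=-9, new_sum=136+(-9)=127
Option D: A[2] -7->8, delta=15, new_sum=136+(15)=151 <-- matches target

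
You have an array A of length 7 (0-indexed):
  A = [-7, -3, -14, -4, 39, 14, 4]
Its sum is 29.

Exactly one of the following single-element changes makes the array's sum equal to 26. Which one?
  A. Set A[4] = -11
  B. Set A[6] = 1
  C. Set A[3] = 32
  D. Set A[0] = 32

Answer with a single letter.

Answer: B

Derivation:
Option A: A[4] 39->-11, delta=-50, new_sum=29+(-50)=-21
Option B: A[6] 4->1, delta=-3, new_sum=29+(-3)=26 <-- matches target
Option C: A[3] -4->32, delta=36, new_sum=29+(36)=65
Option D: A[0] -7->32, delta=39, new_sum=29+(39)=68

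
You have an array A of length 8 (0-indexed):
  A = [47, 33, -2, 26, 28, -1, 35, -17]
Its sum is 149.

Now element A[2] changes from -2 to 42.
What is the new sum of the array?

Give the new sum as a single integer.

Answer: 193

Derivation:
Old value at index 2: -2
New value at index 2: 42
Delta = 42 - -2 = 44
New sum = old_sum + delta = 149 + (44) = 193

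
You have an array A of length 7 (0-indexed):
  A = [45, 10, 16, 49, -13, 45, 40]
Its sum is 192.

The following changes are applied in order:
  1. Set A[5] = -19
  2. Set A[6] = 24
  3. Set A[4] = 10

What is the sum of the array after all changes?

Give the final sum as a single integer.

Answer: 135

Derivation:
Initial sum: 192
Change 1: A[5] 45 -> -19, delta = -64, sum = 128
Change 2: A[6] 40 -> 24, delta = -16, sum = 112
Change 3: A[4] -13 -> 10, delta = 23, sum = 135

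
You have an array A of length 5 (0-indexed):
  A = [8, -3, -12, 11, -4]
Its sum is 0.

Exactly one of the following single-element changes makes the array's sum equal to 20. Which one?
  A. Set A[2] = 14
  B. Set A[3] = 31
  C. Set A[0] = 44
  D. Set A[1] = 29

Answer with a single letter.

Option A: A[2] -12->14, delta=26, new_sum=0+(26)=26
Option B: A[3] 11->31, delta=20, new_sum=0+(20)=20 <-- matches target
Option C: A[0] 8->44, delta=36, new_sum=0+(36)=36
Option D: A[1] -3->29, delta=32, new_sum=0+(32)=32

Answer: B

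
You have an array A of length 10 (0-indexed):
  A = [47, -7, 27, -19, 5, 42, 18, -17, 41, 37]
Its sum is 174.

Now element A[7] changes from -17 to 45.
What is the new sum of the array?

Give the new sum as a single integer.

Old value at index 7: -17
New value at index 7: 45
Delta = 45 - -17 = 62
New sum = old_sum + delta = 174 + (62) = 236

Answer: 236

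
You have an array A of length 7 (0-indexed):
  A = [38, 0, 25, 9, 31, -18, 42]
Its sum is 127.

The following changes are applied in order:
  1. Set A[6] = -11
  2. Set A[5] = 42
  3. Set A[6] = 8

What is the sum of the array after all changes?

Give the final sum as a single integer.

Initial sum: 127
Change 1: A[6] 42 -> -11, delta = -53, sum = 74
Change 2: A[5] -18 -> 42, delta = 60, sum = 134
Change 3: A[6] -11 -> 8, delta = 19, sum = 153

Answer: 153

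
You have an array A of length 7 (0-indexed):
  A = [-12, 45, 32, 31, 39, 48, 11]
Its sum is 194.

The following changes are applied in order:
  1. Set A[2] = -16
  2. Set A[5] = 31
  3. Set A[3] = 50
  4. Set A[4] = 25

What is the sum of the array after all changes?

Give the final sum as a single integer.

Answer: 134

Derivation:
Initial sum: 194
Change 1: A[2] 32 -> -16, delta = -48, sum = 146
Change 2: A[5] 48 -> 31, delta = -17, sum = 129
Change 3: A[3] 31 -> 50, delta = 19, sum = 148
Change 4: A[4] 39 -> 25, delta = -14, sum = 134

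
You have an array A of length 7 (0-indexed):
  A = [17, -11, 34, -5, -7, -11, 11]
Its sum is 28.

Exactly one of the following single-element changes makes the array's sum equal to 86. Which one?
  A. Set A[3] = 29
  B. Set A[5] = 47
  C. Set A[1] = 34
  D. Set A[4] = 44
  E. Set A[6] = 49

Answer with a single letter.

Option A: A[3] -5->29, delta=34, new_sum=28+(34)=62
Option B: A[5] -11->47, delta=58, new_sum=28+(58)=86 <-- matches target
Option C: A[1] -11->34, delta=45, new_sum=28+(45)=73
Option D: A[4] -7->44, delta=51, new_sum=28+(51)=79
Option E: A[6] 11->49, delta=38, new_sum=28+(38)=66

Answer: B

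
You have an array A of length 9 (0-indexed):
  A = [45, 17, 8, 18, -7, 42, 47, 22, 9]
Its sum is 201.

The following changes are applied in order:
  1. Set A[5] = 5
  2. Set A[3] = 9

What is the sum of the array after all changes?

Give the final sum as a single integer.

Initial sum: 201
Change 1: A[5] 42 -> 5, delta = -37, sum = 164
Change 2: A[3] 18 -> 9, delta = -9, sum = 155

Answer: 155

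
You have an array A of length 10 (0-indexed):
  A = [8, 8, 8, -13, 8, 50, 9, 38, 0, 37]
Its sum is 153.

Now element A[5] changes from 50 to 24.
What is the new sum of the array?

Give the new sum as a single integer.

Answer: 127

Derivation:
Old value at index 5: 50
New value at index 5: 24
Delta = 24 - 50 = -26
New sum = old_sum + delta = 153 + (-26) = 127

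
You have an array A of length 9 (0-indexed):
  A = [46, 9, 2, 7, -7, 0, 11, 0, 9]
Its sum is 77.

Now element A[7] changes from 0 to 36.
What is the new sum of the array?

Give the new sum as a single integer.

Old value at index 7: 0
New value at index 7: 36
Delta = 36 - 0 = 36
New sum = old_sum + delta = 77 + (36) = 113

Answer: 113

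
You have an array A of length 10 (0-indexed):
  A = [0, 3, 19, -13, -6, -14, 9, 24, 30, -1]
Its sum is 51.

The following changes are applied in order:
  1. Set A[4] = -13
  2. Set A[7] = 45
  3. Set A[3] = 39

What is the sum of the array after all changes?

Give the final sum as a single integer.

Answer: 117

Derivation:
Initial sum: 51
Change 1: A[4] -6 -> -13, delta = -7, sum = 44
Change 2: A[7] 24 -> 45, delta = 21, sum = 65
Change 3: A[3] -13 -> 39, delta = 52, sum = 117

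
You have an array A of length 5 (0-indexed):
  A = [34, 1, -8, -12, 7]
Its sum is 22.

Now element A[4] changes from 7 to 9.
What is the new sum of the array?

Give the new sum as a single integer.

Old value at index 4: 7
New value at index 4: 9
Delta = 9 - 7 = 2
New sum = old_sum + delta = 22 + (2) = 24

Answer: 24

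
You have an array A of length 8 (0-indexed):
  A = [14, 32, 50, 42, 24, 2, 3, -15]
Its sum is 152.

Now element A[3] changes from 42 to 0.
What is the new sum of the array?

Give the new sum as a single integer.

Answer: 110

Derivation:
Old value at index 3: 42
New value at index 3: 0
Delta = 0 - 42 = -42
New sum = old_sum + delta = 152 + (-42) = 110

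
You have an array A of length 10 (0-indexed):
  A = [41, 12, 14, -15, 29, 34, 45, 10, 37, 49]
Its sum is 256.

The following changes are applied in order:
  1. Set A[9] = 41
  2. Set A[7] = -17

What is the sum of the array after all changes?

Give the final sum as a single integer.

Answer: 221

Derivation:
Initial sum: 256
Change 1: A[9] 49 -> 41, delta = -8, sum = 248
Change 2: A[7] 10 -> -17, delta = -27, sum = 221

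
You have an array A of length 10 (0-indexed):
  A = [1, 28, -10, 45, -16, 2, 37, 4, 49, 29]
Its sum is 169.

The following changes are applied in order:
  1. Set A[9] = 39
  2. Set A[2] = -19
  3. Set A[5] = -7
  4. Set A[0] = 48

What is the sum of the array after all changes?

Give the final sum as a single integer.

Answer: 208

Derivation:
Initial sum: 169
Change 1: A[9] 29 -> 39, delta = 10, sum = 179
Change 2: A[2] -10 -> -19, delta = -9, sum = 170
Change 3: A[5] 2 -> -7, delta = -9, sum = 161
Change 4: A[0] 1 -> 48, delta = 47, sum = 208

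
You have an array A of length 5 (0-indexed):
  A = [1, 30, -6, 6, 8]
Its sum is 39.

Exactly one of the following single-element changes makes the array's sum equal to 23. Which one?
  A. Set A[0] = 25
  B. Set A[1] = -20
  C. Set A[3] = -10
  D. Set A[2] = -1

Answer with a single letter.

Answer: C

Derivation:
Option A: A[0] 1->25, delta=24, new_sum=39+(24)=63
Option B: A[1] 30->-20, delta=-50, new_sum=39+(-50)=-11
Option C: A[3] 6->-10, delta=-16, new_sum=39+(-16)=23 <-- matches target
Option D: A[2] -6->-1, delta=5, new_sum=39+(5)=44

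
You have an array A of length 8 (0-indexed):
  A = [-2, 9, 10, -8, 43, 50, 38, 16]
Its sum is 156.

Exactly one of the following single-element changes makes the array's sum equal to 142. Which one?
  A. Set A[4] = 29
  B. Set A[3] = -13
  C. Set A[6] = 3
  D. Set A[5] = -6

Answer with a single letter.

Answer: A

Derivation:
Option A: A[4] 43->29, delta=-14, new_sum=156+(-14)=142 <-- matches target
Option B: A[3] -8->-13, delta=-5, new_sum=156+(-5)=151
Option C: A[6] 38->3, delta=-35, new_sum=156+(-35)=121
Option D: A[5] 50->-6, delta=-56, new_sum=156+(-56)=100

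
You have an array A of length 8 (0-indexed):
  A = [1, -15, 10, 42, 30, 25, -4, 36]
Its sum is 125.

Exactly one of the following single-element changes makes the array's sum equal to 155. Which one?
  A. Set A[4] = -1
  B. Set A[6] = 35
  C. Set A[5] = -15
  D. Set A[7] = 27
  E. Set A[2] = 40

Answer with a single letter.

Option A: A[4] 30->-1, delta=-31, new_sum=125+(-31)=94
Option B: A[6] -4->35, delta=39, new_sum=125+(39)=164
Option C: A[5] 25->-15, delta=-40, new_sum=125+(-40)=85
Option D: A[7] 36->27, delta=-9, new_sum=125+(-9)=116
Option E: A[2] 10->40, delta=30, new_sum=125+(30)=155 <-- matches target

Answer: E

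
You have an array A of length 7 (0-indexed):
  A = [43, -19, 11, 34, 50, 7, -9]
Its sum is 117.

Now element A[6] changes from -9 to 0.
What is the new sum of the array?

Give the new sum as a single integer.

Answer: 126

Derivation:
Old value at index 6: -9
New value at index 6: 0
Delta = 0 - -9 = 9
New sum = old_sum + delta = 117 + (9) = 126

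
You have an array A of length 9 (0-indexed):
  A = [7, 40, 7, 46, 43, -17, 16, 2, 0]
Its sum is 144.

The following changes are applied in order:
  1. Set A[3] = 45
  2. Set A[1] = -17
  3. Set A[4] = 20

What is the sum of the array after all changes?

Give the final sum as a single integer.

Answer: 63

Derivation:
Initial sum: 144
Change 1: A[3] 46 -> 45, delta = -1, sum = 143
Change 2: A[1] 40 -> -17, delta = -57, sum = 86
Change 3: A[4] 43 -> 20, delta = -23, sum = 63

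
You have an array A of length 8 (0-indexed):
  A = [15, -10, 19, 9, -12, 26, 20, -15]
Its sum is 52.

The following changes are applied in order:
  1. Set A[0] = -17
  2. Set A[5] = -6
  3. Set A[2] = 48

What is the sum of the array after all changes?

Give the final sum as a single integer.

Initial sum: 52
Change 1: A[0] 15 -> -17, delta = -32, sum = 20
Change 2: A[5] 26 -> -6, delta = -32, sum = -12
Change 3: A[2] 19 -> 48, delta = 29, sum = 17

Answer: 17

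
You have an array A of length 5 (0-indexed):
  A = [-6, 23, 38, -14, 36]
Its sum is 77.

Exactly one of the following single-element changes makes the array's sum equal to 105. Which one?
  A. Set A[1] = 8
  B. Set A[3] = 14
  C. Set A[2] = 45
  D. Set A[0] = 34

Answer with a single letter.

Option A: A[1] 23->8, delta=-15, new_sum=77+(-15)=62
Option B: A[3] -14->14, delta=28, new_sum=77+(28)=105 <-- matches target
Option C: A[2] 38->45, delta=7, new_sum=77+(7)=84
Option D: A[0] -6->34, delta=40, new_sum=77+(40)=117

Answer: B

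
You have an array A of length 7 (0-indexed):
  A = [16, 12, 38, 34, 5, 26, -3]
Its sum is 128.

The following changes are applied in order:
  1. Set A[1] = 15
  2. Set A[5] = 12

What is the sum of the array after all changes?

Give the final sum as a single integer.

Answer: 117

Derivation:
Initial sum: 128
Change 1: A[1] 12 -> 15, delta = 3, sum = 131
Change 2: A[5] 26 -> 12, delta = -14, sum = 117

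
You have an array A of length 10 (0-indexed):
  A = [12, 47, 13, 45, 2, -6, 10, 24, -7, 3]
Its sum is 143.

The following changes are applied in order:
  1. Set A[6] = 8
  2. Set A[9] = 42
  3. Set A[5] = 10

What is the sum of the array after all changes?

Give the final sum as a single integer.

Initial sum: 143
Change 1: A[6] 10 -> 8, delta = -2, sum = 141
Change 2: A[9] 3 -> 42, delta = 39, sum = 180
Change 3: A[5] -6 -> 10, delta = 16, sum = 196

Answer: 196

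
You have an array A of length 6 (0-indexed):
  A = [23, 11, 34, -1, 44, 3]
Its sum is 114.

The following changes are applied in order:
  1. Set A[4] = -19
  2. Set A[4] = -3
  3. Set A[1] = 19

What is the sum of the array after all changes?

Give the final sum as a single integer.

Answer: 75

Derivation:
Initial sum: 114
Change 1: A[4] 44 -> -19, delta = -63, sum = 51
Change 2: A[4] -19 -> -3, delta = 16, sum = 67
Change 3: A[1] 11 -> 19, delta = 8, sum = 75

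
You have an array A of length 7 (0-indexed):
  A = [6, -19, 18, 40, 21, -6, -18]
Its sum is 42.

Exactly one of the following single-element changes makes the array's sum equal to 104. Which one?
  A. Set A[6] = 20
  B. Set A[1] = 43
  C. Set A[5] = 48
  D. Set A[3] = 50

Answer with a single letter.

Answer: B

Derivation:
Option A: A[6] -18->20, delta=38, new_sum=42+(38)=80
Option B: A[1] -19->43, delta=62, new_sum=42+(62)=104 <-- matches target
Option C: A[5] -6->48, delta=54, new_sum=42+(54)=96
Option D: A[3] 40->50, delta=10, new_sum=42+(10)=52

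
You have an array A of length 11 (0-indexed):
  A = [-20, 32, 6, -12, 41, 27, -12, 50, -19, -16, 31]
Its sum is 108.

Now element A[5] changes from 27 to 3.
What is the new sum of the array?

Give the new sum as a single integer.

Old value at index 5: 27
New value at index 5: 3
Delta = 3 - 27 = -24
New sum = old_sum + delta = 108 + (-24) = 84

Answer: 84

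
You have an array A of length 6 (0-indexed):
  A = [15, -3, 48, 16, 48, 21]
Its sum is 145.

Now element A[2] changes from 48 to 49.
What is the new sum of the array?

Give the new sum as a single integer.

Answer: 146

Derivation:
Old value at index 2: 48
New value at index 2: 49
Delta = 49 - 48 = 1
New sum = old_sum + delta = 145 + (1) = 146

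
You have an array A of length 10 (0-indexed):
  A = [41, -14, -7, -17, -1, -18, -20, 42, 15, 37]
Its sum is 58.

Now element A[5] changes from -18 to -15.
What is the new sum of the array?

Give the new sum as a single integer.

Old value at index 5: -18
New value at index 5: -15
Delta = -15 - -18 = 3
New sum = old_sum + delta = 58 + (3) = 61

Answer: 61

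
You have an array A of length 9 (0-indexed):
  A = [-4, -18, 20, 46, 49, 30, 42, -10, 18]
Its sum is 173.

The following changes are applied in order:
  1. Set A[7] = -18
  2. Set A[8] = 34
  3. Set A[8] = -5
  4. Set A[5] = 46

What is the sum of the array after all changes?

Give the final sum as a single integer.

Answer: 158

Derivation:
Initial sum: 173
Change 1: A[7] -10 -> -18, delta = -8, sum = 165
Change 2: A[8] 18 -> 34, delta = 16, sum = 181
Change 3: A[8] 34 -> -5, delta = -39, sum = 142
Change 4: A[5] 30 -> 46, delta = 16, sum = 158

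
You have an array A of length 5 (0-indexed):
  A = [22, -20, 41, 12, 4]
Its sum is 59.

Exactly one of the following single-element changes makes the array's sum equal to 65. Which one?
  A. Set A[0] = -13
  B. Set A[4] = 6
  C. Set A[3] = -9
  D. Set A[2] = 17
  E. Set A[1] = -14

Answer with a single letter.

Option A: A[0] 22->-13, delta=-35, new_sum=59+(-35)=24
Option B: A[4] 4->6, delta=2, new_sum=59+(2)=61
Option C: A[3] 12->-9, delta=-21, new_sum=59+(-21)=38
Option D: A[2] 41->17, delta=-24, new_sum=59+(-24)=35
Option E: A[1] -20->-14, delta=6, new_sum=59+(6)=65 <-- matches target

Answer: E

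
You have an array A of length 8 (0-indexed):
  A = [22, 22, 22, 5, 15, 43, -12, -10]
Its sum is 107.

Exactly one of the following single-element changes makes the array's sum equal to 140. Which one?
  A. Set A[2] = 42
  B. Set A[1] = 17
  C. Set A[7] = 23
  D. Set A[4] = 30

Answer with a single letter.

Option A: A[2] 22->42, delta=20, new_sum=107+(20)=127
Option B: A[1] 22->17, delta=-5, new_sum=107+(-5)=102
Option C: A[7] -10->23, delta=33, new_sum=107+(33)=140 <-- matches target
Option D: A[4] 15->30, delta=15, new_sum=107+(15)=122

Answer: C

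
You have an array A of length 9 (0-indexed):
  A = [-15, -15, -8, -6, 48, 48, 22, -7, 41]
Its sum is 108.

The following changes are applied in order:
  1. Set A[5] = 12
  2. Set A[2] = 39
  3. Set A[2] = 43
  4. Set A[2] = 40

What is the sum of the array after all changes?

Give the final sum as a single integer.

Answer: 120

Derivation:
Initial sum: 108
Change 1: A[5] 48 -> 12, delta = -36, sum = 72
Change 2: A[2] -8 -> 39, delta = 47, sum = 119
Change 3: A[2] 39 -> 43, delta = 4, sum = 123
Change 4: A[2] 43 -> 40, delta = -3, sum = 120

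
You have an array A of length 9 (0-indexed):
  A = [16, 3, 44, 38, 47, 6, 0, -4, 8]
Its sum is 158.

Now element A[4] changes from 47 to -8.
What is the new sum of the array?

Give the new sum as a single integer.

Answer: 103

Derivation:
Old value at index 4: 47
New value at index 4: -8
Delta = -8 - 47 = -55
New sum = old_sum + delta = 158 + (-55) = 103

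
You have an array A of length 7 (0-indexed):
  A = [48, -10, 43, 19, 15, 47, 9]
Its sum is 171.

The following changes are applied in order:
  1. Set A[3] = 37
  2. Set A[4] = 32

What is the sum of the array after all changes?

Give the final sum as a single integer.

Answer: 206

Derivation:
Initial sum: 171
Change 1: A[3] 19 -> 37, delta = 18, sum = 189
Change 2: A[4] 15 -> 32, delta = 17, sum = 206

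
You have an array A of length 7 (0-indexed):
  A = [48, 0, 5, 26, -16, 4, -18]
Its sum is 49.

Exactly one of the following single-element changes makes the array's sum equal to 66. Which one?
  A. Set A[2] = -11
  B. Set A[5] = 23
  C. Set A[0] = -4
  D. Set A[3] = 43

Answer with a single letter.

Answer: D

Derivation:
Option A: A[2] 5->-11, delta=-16, new_sum=49+(-16)=33
Option B: A[5] 4->23, delta=19, new_sum=49+(19)=68
Option C: A[0] 48->-4, delta=-52, new_sum=49+(-52)=-3
Option D: A[3] 26->43, delta=17, new_sum=49+(17)=66 <-- matches target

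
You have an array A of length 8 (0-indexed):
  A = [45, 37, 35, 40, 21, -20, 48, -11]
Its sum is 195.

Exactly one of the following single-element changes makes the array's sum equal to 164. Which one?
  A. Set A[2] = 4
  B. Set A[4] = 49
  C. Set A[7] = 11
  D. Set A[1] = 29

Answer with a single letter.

Answer: A

Derivation:
Option A: A[2] 35->4, delta=-31, new_sum=195+(-31)=164 <-- matches target
Option B: A[4] 21->49, delta=28, new_sum=195+(28)=223
Option C: A[7] -11->11, delta=22, new_sum=195+(22)=217
Option D: A[1] 37->29, delta=-8, new_sum=195+(-8)=187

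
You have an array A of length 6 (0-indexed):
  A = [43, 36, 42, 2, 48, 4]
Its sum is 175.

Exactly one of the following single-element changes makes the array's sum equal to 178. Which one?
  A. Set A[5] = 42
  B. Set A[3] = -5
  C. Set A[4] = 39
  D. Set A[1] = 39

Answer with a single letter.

Option A: A[5] 4->42, delta=38, new_sum=175+(38)=213
Option B: A[3] 2->-5, delta=-7, new_sum=175+(-7)=168
Option C: A[4] 48->39, delta=-9, new_sum=175+(-9)=166
Option D: A[1] 36->39, delta=3, new_sum=175+(3)=178 <-- matches target

Answer: D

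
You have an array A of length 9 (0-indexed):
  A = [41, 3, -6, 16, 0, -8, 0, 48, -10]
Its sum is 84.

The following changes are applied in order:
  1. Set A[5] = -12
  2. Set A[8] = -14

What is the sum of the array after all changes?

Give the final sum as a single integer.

Initial sum: 84
Change 1: A[5] -8 -> -12, delta = -4, sum = 80
Change 2: A[8] -10 -> -14, delta = -4, sum = 76

Answer: 76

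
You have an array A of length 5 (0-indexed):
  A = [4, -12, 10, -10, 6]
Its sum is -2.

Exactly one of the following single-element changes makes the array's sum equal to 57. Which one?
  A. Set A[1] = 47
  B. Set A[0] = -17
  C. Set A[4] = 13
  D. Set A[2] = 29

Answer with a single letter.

Option A: A[1] -12->47, delta=59, new_sum=-2+(59)=57 <-- matches target
Option B: A[0] 4->-17, delta=-21, new_sum=-2+(-21)=-23
Option C: A[4] 6->13, delta=7, new_sum=-2+(7)=5
Option D: A[2] 10->29, delta=19, new_sum=-2+(19)=17

Answer: A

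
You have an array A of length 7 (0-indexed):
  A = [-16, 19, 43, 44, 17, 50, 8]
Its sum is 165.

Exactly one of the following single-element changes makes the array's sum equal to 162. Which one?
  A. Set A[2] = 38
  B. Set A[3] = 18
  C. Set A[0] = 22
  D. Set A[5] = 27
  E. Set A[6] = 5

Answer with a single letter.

Answer: E

Derivation:
Option A: A[2] 43->38, delta=-5, new_sum=165+(-5)=160
Option B: A[3] 44->18, delta=-26, new_sum=165+(-26)=139
Option C: A[0] -16->22, delta=38, new_sum=165+(38)=203
Option D: A[5] 50->27, delta=-23, new_sum=165+(-23)=142
Option E: A[6] 8->5, delta=-3, new_sum=165+(-3)=162 <-- matches target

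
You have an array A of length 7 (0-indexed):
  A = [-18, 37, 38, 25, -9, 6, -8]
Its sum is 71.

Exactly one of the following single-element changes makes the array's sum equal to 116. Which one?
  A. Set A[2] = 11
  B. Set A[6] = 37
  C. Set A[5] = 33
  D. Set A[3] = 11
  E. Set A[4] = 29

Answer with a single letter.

Answer: B

Derivation:
Option A: A[2] 38->11, delta=-27, new_sum=71+(-27)=44
Option B: A[6] -8->37, delta=45, new_sum=71+(45)=116 <-- matches target
Option C: A[5] 6->33, delta=27, new_sum=71+(27)=98
Option D: A[3] 25->11, delta=-14, new_sum=71+(-14)=57
Option E: A[4] -9->29, delta=38, new_sum=71+(38)=109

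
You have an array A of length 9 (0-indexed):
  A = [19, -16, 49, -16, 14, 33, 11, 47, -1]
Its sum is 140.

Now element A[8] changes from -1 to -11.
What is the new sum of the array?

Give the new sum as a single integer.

Answer: 130

Derivation:
Old value at index 8: -1
New value at index 8: -11
Delta = -11 - -1 = -10
New sum = old_sum + delta = 140 + (-10) = 130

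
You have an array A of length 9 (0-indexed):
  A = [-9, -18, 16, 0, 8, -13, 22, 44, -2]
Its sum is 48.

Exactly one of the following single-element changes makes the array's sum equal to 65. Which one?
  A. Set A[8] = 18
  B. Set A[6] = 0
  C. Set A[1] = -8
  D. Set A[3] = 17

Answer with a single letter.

Answer: D

Derivation:
Option A: A[8] -2->18, delta=20, new_sum=48+(20)=68
Option B: A[6] 22->0, delta=-22, new_sum=48+(-22)=26
Option C: A[1] -18->-8, delta=10, new_sum=48+(10)=58
Option D: A[3] 0->17, delta=17, new_sum=48+(17)=65 <-- matches target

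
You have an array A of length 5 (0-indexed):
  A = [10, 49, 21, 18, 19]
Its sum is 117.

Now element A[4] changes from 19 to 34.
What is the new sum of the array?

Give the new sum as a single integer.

Answer: 132

Derivation:
Old value at index 4: 19
New value at index 4: 34
Delta = 34 - 19 = 15
New sum = old_sum + delta = 117 + (15) = 132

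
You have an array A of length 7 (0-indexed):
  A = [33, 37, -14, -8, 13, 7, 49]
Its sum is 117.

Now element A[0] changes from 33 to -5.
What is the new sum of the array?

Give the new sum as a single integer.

Old value at index 0: 33
New value at index 0: -5
Delta = -5 - 33 = -38
New sum = old_sum + delta = 117 + (-38) = 79

Answer: 79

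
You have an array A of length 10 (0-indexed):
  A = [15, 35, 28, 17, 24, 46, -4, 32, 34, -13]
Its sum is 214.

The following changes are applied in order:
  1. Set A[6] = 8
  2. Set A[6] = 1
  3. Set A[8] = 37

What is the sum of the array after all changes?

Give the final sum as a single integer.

Answer: 222

Derivation:
Initial sum: 214
Change 1: A[6] -4 -> 8, delta = 12, sum = 226
Change 2: A[6] 8 -> 1, delta = -7, sum = 219
Change 3: A[8] 34 -> 37, delta = 3, sum = 222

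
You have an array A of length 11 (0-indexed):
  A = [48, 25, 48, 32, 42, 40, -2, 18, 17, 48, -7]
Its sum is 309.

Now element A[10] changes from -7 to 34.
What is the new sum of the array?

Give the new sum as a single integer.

Old value at index 10: -7
New value at index 10: 34
Delta = 34 - -7 = 41
New sum = old_sum + delta = 309 + (41) = 350

Answer: 350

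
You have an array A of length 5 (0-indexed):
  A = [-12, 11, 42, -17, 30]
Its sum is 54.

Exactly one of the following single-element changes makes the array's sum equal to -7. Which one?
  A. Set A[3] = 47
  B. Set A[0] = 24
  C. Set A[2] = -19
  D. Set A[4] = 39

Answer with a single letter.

Answer: C

Derivation:
Option A: A[3] -17->47, delta=64, new_sum=54+(64)=118
Option B: A[0] -12->24, delta=36, new_sum=54+(36)=90
Option C: A[2] 42->-19, delta=-61, new_sum=54+(-61)=-7 <-- matches target
Option D: A[4] 30->39, delta=9, new_sum=54+(9)=63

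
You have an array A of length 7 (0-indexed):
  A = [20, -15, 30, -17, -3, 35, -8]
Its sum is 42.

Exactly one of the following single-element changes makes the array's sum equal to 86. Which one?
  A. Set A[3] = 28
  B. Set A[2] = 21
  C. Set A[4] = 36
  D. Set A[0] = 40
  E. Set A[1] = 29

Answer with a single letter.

Option A: A[3] -17->28, delta=45, new_sum=42+(45)=87
Option B: A[2] 30->21, delta=-9, new_sum=42+(-9)=33
Option C: A[4] -3->36, delta=39, new_sum=42+(39)=81
Option D: A[0] 20->40, delta=20, new_sum=42+(20)=62
Option E: A[1] -15->29, delta=44, new_sum=42+(44)=86 <-- matches target

Answer: E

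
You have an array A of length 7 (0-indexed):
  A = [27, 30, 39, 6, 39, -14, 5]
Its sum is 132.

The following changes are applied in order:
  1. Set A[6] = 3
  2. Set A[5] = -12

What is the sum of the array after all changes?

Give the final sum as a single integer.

Answer: 132

Derivation:
Initial sum: 132
Change 1: A[6] 5 -> 3, delta = -2, sum = 130
Change 2: A[5] -14 -> -12, delta = 2, sum = 132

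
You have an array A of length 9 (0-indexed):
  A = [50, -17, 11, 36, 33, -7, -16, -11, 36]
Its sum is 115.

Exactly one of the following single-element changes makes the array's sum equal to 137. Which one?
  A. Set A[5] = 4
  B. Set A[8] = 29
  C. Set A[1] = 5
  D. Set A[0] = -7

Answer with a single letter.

Option A: A[5] -7->4, delta=11, new_sum=115+(11)=126
Option B: A[8] 36->29, delta=-7, new_sum=115+(-7)=108
Option C: A[1] -17->5, delta=22, new_sum=115+(22)=137 <-- matches target
Option D: A[0] 50->-7, delta=-57, new_sum=115+(-57)=58

Answer: C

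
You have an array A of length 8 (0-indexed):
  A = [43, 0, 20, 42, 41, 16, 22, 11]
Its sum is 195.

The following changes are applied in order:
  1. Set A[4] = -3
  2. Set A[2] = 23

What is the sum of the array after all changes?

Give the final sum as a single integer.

Initial sum: 195
Change 1: A[4] 41 -> -3, delta = -44, sum = 151
Change 2: A[2] 20 -> 23, delta = 3, sum = 154

Answer: 154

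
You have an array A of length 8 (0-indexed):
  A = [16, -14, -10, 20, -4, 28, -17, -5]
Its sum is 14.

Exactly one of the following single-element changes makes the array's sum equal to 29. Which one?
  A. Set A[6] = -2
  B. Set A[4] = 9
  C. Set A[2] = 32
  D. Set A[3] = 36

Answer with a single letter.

Answer: A

Derivation:
Option A: A[6] -17->-2, delta=15, new_sum=14+(15)=29 <-- matches target
Option B: A[4] -4->9, delta=13, new_sum=14+(13)=27
Option C: A[2] -10->32, delta=42, new_sum=14+(42)=56
Option D: A[3] 20->36, delta=16, new_sum=14+(16)=30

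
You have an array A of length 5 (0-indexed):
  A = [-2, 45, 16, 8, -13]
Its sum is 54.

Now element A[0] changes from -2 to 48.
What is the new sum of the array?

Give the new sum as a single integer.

Answer: 104

Derivation:
Old value at index 0: -2
New value at index 0: 48
Delta = 48 - -2 = 50
New sum = old_sum + delta = 54 + (50) = 104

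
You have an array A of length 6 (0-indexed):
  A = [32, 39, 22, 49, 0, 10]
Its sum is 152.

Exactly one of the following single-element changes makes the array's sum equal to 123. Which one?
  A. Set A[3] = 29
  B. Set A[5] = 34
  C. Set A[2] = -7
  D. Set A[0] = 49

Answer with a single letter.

Option A: A[3] 49->29, delta=-20, new_sum=152+(-20)=132
Option B: A[5] 10->34, delta=24, new_sum=152+(24)=176
Option C: A[2] 22->-7, delta=-29, new_sum=152+(-29)=123 <-- matches target
Option D: A[0] 32->49, delta=17, new_sum=152+(17)=169

Answer: C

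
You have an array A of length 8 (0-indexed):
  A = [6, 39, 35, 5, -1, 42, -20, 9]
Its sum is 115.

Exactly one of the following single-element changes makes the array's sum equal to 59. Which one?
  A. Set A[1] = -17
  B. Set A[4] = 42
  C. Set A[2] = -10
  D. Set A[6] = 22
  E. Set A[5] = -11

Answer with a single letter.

Option A: A[1] 39->-17, delta=-56, new_sum=115+(-56)=59 <-- matches target
Option B: A[4] -1->42, delta=43, new_sum=115+(43)=158
Option C: A[2] 35->-10, delta=-45, new_sum=115+(-45)=70
Option D: A[6] -20->22, delta=42, new_sum=115+(42)=157
Option E: A[5] 42->-11, delta=-53, new_sum=115+(-53)=62

Answer: A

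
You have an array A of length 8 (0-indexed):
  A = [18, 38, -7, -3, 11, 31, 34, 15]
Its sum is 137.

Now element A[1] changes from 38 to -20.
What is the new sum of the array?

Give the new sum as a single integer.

Old value at index 1: 38
New value at index 1: -20
Delta = -20 - 38 = -58
New sum = old_sum + delta = 137 + (-58) = 79

Answer: 79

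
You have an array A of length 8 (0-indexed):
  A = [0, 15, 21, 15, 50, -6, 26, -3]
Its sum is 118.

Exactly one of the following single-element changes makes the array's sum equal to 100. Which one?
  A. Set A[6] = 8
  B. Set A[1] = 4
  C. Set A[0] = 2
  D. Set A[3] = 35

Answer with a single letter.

Answer: A

Derivation:
Option A: A[6] 26->8, delta=-18, new_sum=118+(-18)=100 <-- matches target
Option B: A[1] 15->4, delta=-11, new_sum=118+(-11)=107
Option C: A[0] 0->2, delta=2, new_sum=118+(2)=120
Option D: A[3] 15->35, delta=20, new_sum=118+(20)=138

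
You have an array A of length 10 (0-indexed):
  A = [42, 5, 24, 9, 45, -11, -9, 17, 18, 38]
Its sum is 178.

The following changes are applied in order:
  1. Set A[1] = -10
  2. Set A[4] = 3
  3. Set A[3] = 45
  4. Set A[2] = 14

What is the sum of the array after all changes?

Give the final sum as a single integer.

Initial sum: 178
Change 1: A[1] 5 -> -10, delta = -15, sum = 163
Change 2: A[4] 45 -> 3, delta = -42, sum = 121
Change 3: A[3] 9 -> 45, delta = 36, sum = 157
Change 4: A[2] 24 -> 14, delta = -10, sum = 147

Answer: 147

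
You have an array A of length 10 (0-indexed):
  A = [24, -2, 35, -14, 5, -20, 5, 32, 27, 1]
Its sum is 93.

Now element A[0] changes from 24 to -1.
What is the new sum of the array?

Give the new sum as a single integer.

Old value at index 0: 24
New value at index 0: -1
Delta = -1 - 24 = -25
New sum = old_sum + delta = 93 + (-25) = 68

Answer: 68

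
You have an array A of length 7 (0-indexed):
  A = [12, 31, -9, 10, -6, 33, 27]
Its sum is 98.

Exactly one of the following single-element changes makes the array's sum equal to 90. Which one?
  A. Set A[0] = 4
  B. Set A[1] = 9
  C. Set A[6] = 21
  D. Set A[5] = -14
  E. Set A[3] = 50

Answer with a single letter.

Answer: A

Derivation:
Option A: A[0] 12->4, delta=-8, new_sum=98+(-8)=90 <-- matches target
Option B: A[1] 31->9, delta=-22, new_sum=98+(-22)=76
Option C: A[6] 27->21, delta=-6, new_sum=98+(-6)=92
Option D: A[5] 33->-14, delta=-47, new_sum=98+(-47)=51
Option E: A[3] 10->50, delta=40, new_sum=98+(40)=138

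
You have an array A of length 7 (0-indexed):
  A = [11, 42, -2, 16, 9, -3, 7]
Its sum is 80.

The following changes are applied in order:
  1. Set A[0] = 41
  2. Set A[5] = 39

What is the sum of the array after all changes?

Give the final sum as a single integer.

Answer: 152

Derivation:
Initial sum: 80
Change 1: A[0] 11 -> 41, delta = 30, sum = 110
Change 2: A[5] -3 -> 39, delta = 42, sum = 152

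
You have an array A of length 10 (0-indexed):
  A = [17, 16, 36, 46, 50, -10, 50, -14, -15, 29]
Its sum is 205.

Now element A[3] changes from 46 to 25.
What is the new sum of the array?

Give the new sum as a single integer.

Old value at index 3: 46
New value at index 3: 25
Delta = 25 - 46 = -21
New sum = old_sum + delta = 205 + (-21) = 184

Answer: 184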